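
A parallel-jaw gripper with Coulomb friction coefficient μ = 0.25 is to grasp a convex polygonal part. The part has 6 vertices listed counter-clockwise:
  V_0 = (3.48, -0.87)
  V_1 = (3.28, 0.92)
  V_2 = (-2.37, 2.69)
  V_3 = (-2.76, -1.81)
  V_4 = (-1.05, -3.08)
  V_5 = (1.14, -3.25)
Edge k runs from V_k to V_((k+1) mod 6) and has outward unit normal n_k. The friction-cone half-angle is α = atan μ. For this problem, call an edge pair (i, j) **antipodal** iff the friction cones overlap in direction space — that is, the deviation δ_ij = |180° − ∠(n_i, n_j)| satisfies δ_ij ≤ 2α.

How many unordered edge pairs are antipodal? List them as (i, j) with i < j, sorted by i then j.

α = atan 0.25 = 14.04°;  2α = 28.07°
n_0 = (+0.9938, +0.1110)
n_1 = (+0.2989, +0.9543)
n_2 = (-0.9963, +0.0863)
n_3 = (-0.5962, -0.8028)
n_4 = (-0.0774, -0.9970)
n_5 = (+0.7131, -0.7011)
  (0,1): δ = 113.77°  ·
  (0,2): δ = 11.33°  ✓
  (0,3): δ = 47.02°  ·
  (0,4): δ = 79.19°  ·
  (0,5): δ = 129.11°  ·
  (1,2): δ = 77.56°  ·
  (1,3): δ = 19.21°  ✓
  (1,4): δ = 12.96°  ✓
  (1,5): δ = 62.88°  ·
  (2,3): δ = 121.65°  ·
  (2,4): δ = 89.49°  ·
  (2,5): δ = 39.56°  ·
  (3,4): δ = 147.84°  ·
  (3,5): δ = 97.91°  ·
  (4,5): δ = 130.08°  ·
antipodal pairs: 3

count = 3; pairs: (0,2), (1,3), (1,4)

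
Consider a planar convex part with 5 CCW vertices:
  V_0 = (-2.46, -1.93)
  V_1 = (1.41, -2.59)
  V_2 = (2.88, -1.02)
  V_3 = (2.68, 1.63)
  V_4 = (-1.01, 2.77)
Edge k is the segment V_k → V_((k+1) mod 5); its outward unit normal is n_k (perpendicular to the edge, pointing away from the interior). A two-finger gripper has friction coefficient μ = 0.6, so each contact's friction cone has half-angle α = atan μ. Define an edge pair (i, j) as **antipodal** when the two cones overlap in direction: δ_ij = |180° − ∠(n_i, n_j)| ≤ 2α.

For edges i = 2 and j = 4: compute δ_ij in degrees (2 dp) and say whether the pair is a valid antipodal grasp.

α = atan 0.6 = 30.96°;  2α = 61.93°
edge 2: e_2 = (-0.20, +2.65);  n_2 = (+0.9972, +0.0753)
edge 4: e_4 = (-1.45, -4.70);  n_4 = (-0.9556, +0.2948)
∠(n_2, n_4) = 158.54°
δ = |180° − 158.54°| = 21.46°
21.46° ≤ 2α = 61.93°  →  valid

δ = 21.46°, valid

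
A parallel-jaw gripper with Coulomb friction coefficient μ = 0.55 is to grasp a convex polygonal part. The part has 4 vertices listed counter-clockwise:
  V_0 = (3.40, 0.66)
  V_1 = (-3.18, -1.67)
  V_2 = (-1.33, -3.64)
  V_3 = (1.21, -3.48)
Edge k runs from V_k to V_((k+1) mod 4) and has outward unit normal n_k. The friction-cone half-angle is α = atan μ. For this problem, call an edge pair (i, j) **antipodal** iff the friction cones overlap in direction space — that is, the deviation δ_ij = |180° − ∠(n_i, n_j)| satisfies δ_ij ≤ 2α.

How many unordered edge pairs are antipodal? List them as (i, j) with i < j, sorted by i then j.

count = 2; pairs: (0,2), (0,3)

α = atan 0.55 = 28.81°;  2α = 57.62°
n_0 = (-0.3338, +0.9426)
n_1 = (-0.7290, -0.6846)
n_2 = (+0.0629, -0.9980)
n_3 = (+0.8839, -0.4676)
  (0,1): δ = 66.30°  ·
  (0,2): δ = 15.89°  ✓
  (0,3): δ = 42.62°  ✓
  (1,2): δ = 129.60°  ·
  (1,3): δ = 71.08°  ·
  (2,3): δ = 121.48°  ·
antipodal pairs: 2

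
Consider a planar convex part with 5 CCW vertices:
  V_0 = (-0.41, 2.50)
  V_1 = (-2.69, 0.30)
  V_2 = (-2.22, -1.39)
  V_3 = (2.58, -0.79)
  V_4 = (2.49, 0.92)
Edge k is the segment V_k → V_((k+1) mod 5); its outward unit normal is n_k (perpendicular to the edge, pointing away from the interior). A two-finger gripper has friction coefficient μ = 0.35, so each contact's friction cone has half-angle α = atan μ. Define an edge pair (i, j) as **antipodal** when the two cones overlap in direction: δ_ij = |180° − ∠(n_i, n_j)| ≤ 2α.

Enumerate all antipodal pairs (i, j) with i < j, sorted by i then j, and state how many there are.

α = atan 0.35 = 19.29°;  2α = 38.58°
n_0 = (-0.6944, +0.7196)
n_1 = (-0.9634, -0.2679)
n_2 = (+0.1240, -0.9923)
n_3 = (+0.9986, +0.0526)
n_4 = (+0.4784, +0.8781)
  (0,1): δ = 118.44°  ·
  (0,2): δ = 36.85°  ✓
  (0,3): δ = 49.04°  ·
  (0,4): δ = 107.44°  ·
  (1,2): δ = 98.42°  ·
  (1,3): δ = 12.53°  ✓
  (1,4): δ = 45.88°  ·
  (2,3): δ = 94.11°  ·
  (2,4): δ = 35.71°  ✓
  (3,4): δ = 121.60°  ·
antipodal pairs: 3

count = 3; pairs: (0,2), (1,3), (2,4)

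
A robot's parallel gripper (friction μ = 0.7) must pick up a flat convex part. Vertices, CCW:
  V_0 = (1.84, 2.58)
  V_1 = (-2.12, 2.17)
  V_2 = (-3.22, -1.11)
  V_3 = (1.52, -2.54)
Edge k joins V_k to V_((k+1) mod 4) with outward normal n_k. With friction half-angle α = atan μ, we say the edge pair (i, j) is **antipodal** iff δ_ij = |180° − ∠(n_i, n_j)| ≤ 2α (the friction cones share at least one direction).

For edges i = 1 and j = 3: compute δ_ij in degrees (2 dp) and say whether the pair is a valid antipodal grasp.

α = atan 0.7 = 34.99°;  2α = 69.98°
edge 1: e_1 = (-1.10, -3.28);  n_1 = (-0.9481, +0.3180)
edge 3: e_3 = (+0.32, +5.12);  n_3 = (+0.9981, -0.0624)
∠(n_1, n_3) = 165.04°
δ = |180° − 165.04°| = 14.96°
14.96° ≤ 2α = 69.98°  →  valid

δ = 14.96°, valid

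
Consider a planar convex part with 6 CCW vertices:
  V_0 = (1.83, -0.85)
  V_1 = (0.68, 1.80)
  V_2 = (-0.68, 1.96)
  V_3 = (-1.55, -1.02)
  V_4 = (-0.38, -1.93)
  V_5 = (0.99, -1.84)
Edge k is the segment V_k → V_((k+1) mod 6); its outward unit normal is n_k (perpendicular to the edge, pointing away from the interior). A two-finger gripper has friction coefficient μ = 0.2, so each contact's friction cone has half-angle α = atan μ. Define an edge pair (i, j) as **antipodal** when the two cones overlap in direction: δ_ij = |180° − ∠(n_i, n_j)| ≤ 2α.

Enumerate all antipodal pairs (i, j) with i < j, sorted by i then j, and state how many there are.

count = 1; pairs: (1,4)

α = atan 0.2 = 11.31°;  2α = 22.62°
n_0 = (+0.9173, +0.3981)
n_1 = (+0.1168, +0.9932)
n_2 = (-0.9599, +0.2802)
n_3 = (-0.6139, -0.7894)
n_4 = (+0.0656, -0.9978)
n_5 = (+0.7625, -0.6470)
  (0,1): δ = 120.17°  ·
  (0,2): δ = 39.73°  ·
  (0,3): δ = 28.67°  ·
  (0,4): δ = 70.30°  ·
  (0,5): δ = 116.23°  ·
  (1,2): δ = 99.57°  ·
  (1,3): δ = 31.17°  ·
  (1,4): δ = 10.47°  ✓
  (1,5): δ = 56.40°  ·
  (2,3): δ = 111.60°  ·
  (2,4): δ = 69.97°  ·
  (2,5): δ = 24.04°  ·
  (3,4): δ = 138.37°  ·
  (3,5): δ = 92.44°  ·
  (4,5): δ = 134.07°  ·
antipodal pairs: 1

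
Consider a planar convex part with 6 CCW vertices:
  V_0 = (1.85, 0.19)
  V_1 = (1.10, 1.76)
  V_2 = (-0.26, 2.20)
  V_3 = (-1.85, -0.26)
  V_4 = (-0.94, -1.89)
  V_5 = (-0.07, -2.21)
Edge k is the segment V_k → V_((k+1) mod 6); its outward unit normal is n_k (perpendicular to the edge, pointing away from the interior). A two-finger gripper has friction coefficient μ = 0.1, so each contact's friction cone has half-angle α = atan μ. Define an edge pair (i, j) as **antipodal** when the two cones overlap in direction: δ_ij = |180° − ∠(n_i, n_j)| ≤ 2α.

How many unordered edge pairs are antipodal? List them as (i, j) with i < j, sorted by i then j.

count = 3; pairs: (0,3), (1,4), (2,5)

α = atan 0.1 = 5.71°;  2α = 11.42°
n_0 = (+0.9023, +0.4310)
n_1 = (+0.3078, +0.9514)
n_2 = (-0.8398, +0.5428)
n_3 = (-0.8731, -0.4875)
n_4 = (-0.3452, -0.9385)
n_5 = (+0.7809, -0.6247)
  (0,1): δ = 133.46°  ·
  (0,2): δ = 58.41°  ·
  (0,3): δ = 3.64°  ✓
  (0,4): δ = 44.27°  ·
  (0,5): δ = 115.81°  ·
  (1,2): δ = 104.95°  ·
  (1,3): δ = 42.90°  ·
  (1,4): δ = 2.27°  ✓
  (1,5): δ = 69.27°  ·
  (2,3): δ = 117.95°  ·
  (2,4): δ = 77.32°  ·
  (2,5): δ = 5.78°  ✓
  (3,4): δ = 139.37°  ·
  (3,5): δ = 67.83°  ·
  (4,5): δ = 108.47°  ·
antipodal pairs: 3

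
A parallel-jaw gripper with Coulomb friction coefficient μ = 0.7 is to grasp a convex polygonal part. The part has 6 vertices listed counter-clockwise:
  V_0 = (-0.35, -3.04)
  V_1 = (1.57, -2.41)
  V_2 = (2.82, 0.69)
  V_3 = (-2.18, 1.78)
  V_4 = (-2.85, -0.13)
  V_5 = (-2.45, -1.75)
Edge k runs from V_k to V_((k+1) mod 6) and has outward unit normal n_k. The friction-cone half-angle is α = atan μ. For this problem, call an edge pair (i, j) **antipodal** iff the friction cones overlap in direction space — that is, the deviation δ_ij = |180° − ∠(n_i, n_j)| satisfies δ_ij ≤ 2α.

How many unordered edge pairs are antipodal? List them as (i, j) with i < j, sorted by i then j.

α = atan 0.7 = 34.99°;  2α = 69.98°
n_0 = (+0.3118, -0.9502)
n_1 = (+0.9274, -0.3740)
n_2 = (+0.2130, +0.9771)
n_3 = (-0.9436, +0.3310)
n_4 = (-0.9708, -0.2397)
n_5 = (-0.5234, -0.8521)
  (0,1): δ = 130.13°  ·
  (0,2): δ = 30.46°  ✓
  (0,3): δ = 52.50°  ✓
  (0,4): δ = 85.70°  ·
  (0,5): δ = 130.27°  ·
  (1,2): δ = 80.34°  ·
  (1,3): δ = 2.63°  ✓
  (1,4): δ = 35.83°  ✓
  (1,5): δ = 80.40°  ·
  (2,3): δ = 97.03°  ·
  (2,4): δ = 63.83°  ✓
  (2,5): δ = 19.26°  ✓
  (3,4): δ = 146.80°  ·
  (3,5): δ = 102.23°  ·
  (4,5): δ = 135.43°  ·
antipodal pairs: 6

count = 6; pairs: (0,2), (0,3), (1,3), (1,4), (2,4), (2,5)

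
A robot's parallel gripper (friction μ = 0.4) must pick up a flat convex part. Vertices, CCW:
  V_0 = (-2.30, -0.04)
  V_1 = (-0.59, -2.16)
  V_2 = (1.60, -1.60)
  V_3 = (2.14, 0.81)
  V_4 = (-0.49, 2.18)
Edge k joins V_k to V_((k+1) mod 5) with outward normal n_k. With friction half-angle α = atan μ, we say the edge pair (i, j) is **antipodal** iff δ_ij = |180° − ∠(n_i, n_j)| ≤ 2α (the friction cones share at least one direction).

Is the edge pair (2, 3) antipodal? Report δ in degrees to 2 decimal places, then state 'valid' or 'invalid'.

δ = 104.89°, invalid

α = atan 0.4 = 21.80°;  2α = 43.60°
edge 2: e_2 = (+0.54, +2.41);  n_2 = (+0.9758, -0.2186)
edge 3: e_3 = (-2.63, +1.37);  n_3 = (+0.4620, +0.8869)
∠(n_2, n_3) = 75.11°
δ = |180° − 75.11°| = 104.89°
104.89° > 2α = 43.60°  →  invalid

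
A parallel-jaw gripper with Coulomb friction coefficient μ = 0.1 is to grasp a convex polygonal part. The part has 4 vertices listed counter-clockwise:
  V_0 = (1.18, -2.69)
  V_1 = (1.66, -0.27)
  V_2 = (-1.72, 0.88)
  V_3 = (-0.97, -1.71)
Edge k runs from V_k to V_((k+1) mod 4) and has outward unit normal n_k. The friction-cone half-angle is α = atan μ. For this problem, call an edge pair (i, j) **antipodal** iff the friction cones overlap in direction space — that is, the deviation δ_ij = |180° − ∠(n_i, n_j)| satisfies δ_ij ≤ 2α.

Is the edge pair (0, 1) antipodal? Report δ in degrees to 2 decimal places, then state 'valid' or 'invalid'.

δ = 97.57°, invalid

α = atan 0.1 = 5.71°;  2α = 11.42°
edge 0: e_0 = (+0.48, +2.42);  n_0 = (+0.9809, -0.1946)
edge 1: e_1 = (-3.38, +1.15);  n_1 = (+0.3221, +0.9467)
∠(n_0, n_1) = 82.43°
δ = |180° − 82.43°| = 97.57°
97.57° > 2α = 11.42°  →  invalid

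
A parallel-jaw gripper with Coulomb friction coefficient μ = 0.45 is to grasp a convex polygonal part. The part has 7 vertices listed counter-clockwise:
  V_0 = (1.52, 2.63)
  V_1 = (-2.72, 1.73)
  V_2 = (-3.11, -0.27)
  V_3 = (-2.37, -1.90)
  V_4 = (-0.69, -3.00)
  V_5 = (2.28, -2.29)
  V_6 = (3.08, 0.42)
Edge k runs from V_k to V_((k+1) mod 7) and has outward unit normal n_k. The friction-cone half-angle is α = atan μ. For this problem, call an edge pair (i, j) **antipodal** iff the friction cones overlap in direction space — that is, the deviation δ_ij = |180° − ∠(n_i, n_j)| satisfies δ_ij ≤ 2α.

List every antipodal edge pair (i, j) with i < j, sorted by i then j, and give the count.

count = 7; pairs: (0,3), (0,4), (1,5), (1,6), (2,5), (2,6), (3,6)

α = atan 0.45 = 24.23°;  2α = 48.46°
n_0 = (-0.2076, +0.9782)
n_1 = (-0.9815, +0.1914)
n_2 = (-0.9106, -0.4134)
n_3 = (-0.5478, -0.8366)
n_4 = (+0.2325, -0.9726)
n_5 = (+0.9591, -0.2831)
n_6 = (+0.8170, +0.5767)
  (0,1): δ = 113.02°  ·
  (0,2): δ = 77.57°  ·
  (0,3): δ = 45.20°  ✓
  (0,4): δ = 1.46°  ✓
  (0,5): δ = 61.57°  ·
  (0,6): δ = 113.23°  ·
  (1,2): δ = 144.55°  ·
  (1,3): δ = 112.18°  ·
  (1,4): δ = 65.52°  ·
  (1,5): δ = 5.41°  ✓
  (1,6): δ = 46.25°  ✓
  (2,3): δ = 147.63°  ·
  (2,4): δ = 100.97°  ·
  (2,5): δ = 40.86°  ✓
  (2,6): δ = 10.80°  ✓
  (3,4): δ = 133.34°  ·
  (3,5): δ = 73.23°  ·
  (3,6): δ = 21.57°  ✓
  (4,5): δ = 119.89°  ·
  (4,6): δ = 68.23°  ·
  (5,6): δ = 128.34°  ·
antipodal pairs: 7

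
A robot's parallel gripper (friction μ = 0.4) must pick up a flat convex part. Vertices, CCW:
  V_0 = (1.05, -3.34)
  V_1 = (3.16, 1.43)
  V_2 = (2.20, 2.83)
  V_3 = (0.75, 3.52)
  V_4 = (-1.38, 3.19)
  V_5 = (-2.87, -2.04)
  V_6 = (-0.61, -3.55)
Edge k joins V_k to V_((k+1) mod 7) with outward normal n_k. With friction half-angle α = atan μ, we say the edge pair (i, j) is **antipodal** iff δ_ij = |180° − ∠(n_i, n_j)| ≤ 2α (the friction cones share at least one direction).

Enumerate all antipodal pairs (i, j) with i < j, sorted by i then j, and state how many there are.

α = atan 0.4 = 21.80°;  2α = 43.60°
n_0 = (+0.9145, -0.4045)
n_1 = (+0.8247, +0.5655)
n_2 = (+0.4297, +0.9030)
n_3 = (-0.1531, +0.9882)
n_4 = (-0.9617, +0.2740)
n_5 = (-0.5555, -0.8315)
n_6 = (+0.1255, -0.9921)
  (0,1): δ = 121.70°  ·
  (0,2): δ = 91.59°  ·
  (0,3): δ = 57.33°  ·
  (0,4): δ = 7.96°  ✓
  (0,5): δ = 80.11°  ·
  (0,6): δ = 121.07°  ·
  (1,2): δ = 149.89°  ·
  (1,3): δ = 115.63°  ·
  (1,4): δ = 50.34°  ·
  (1,5): δ = 21.81°  ✓
  (1,6): δ = 62.77°  ·
  (2,3): δ = 145.75°  ·
  (2,4): δ = 80.45°  ·
  (2,5): δ = 8.30°  ✓
  (2,6): δ = 32.66°  ✓
  (3,4): δ = 114.71°  ·
  (3,5): δ = 42.56°  ✓
  (3,6): δ = 1.60°  ✓
  (4,5): δ = 107.85°  ·
  (4,6): δ = 66.89°  ·
  (5,6): δ = 139.04°  ·
antipodal pairs: 6

count = 6; pairs: (0,4), (1,5), (2,5), (2,6), (3,5), (3,6)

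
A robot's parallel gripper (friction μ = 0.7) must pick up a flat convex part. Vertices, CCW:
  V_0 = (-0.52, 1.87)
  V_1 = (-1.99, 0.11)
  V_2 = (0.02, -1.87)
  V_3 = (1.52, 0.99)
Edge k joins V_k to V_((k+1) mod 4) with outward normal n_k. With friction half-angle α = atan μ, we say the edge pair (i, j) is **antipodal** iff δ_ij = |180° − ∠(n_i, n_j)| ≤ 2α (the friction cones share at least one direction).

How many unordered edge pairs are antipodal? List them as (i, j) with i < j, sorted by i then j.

count = 2; pairs: (0,2), (1,3)

α = atan 0.7 = 34.99°;  2α = 69.98°
n_0 = (-0.7675, +0.6410)
n_1 = (-0.7018, -0.7124)
n_2 = (+0.8856, -0.4645)
n_3 = (+0.3961, +0.9182)
  (0,1): δ = 94.70°  ·
  (0,2): δ = 12.19°  ✓
  (0,3): δ = 106.54°  ·
  (1,2): δ = 73.11°  ·
  (1,3): δ = 21.24°  ✓
  (2,3): δ = 85.66°  ·
antipodal pairs: 2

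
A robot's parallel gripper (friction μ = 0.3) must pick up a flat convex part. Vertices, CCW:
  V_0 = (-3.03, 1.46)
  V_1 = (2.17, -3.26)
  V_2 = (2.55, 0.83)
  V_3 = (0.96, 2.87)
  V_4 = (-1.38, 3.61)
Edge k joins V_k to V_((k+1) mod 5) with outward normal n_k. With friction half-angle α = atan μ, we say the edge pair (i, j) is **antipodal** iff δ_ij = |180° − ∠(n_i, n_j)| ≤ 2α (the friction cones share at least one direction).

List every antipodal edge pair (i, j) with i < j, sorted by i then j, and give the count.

count = 3; pairs: (0,2), (0,3), (1,4)

α = atan 0.3 = 16.70°;  2α = 33.40°
n_0 = (-0.6721, -0.7405)
n_1 = (+0.9957, -0.0925)
n_2 = (+0.7887, +0.6147)
n_3 = (+0.3015, +0.9535)
n_4 = (-0.7933, +0.6088)
  (0,1): δ = 53.08°  ·
  (0,2): δ = 9.84°  ✓
  (0,3): δ = 24.68°  ✓
  (0,4): δ = 94.73°  ·
  (1,2): δ = 136.76°  ·
  (1,3): δ = 102.24°  ·
  (1,4): δ = 32.20°  ✓
  (2,3): δ = 145.48°  ·
  (2,4): δ = 75.44°  ·
  (3,4): δ = 109.96°  ·
antipodal pairs: 3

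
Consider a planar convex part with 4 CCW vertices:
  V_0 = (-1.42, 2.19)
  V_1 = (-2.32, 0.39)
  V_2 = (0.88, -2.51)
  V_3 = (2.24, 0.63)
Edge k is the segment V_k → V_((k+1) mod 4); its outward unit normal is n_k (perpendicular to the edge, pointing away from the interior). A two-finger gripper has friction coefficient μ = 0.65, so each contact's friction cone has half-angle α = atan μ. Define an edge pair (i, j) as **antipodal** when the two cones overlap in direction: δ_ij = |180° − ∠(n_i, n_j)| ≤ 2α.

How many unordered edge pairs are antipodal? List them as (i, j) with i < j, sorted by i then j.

count = 2; pairs: (0,2), (1,3)

α = atan 0.65 = 33.02°;  2α = 66.05°
n_0 = (-0.8944, +0.4472)
n_1 = (-0.6715, -0.7410)
n_2 = (+0.9176, -0.3974)
n_3 = (+0.3921, +0.9199)
  (0,1): δ = 105.62°  ·
  (0,2): δ = 3.15°  ✓
  (0,3): δ = 93.48°  ·
  (1,2): δ = 71.23°  ·
  (1,3): δ = 19.10°  ✓
  (2,3): δ = 89.67°  ·
antipodal pairs: 2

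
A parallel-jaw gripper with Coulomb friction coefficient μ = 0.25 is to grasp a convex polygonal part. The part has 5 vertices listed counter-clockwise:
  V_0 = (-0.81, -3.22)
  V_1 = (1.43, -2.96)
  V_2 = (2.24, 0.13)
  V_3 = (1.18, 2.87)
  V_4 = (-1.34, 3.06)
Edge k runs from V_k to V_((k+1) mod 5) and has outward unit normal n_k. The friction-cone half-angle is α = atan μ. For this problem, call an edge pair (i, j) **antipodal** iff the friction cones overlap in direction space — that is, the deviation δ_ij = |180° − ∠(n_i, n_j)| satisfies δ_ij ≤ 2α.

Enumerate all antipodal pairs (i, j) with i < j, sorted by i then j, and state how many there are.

α = atan 0.25 = 14.04°;  2α = 28.07°
n_0 = (+0.1153, -0.9933)
n_1 = (+0.9673, -0.2536)
n_2 = (+0.9326, +0.3608)
n_3 = (+0.0752, +0.9972)
n_4 = (-0.9965, -0.0841)
  (0,1): δ = 111.31°  ·
  (0,2): δ = 75.47°  ·
  (0,3): δ = 10.93°  ✓
  (0,4): δ = 88.20°  ·
  (1,2): δ = 144.16°  ·
  (1,3): δ = 79.62°  ·
  (1,4): δ = 19.51°  ✓
  (2,3): δ = 115.46°  ·
  (2,4): δ = 16.33°  ✓
  (3,4): δ = 80.86°  ·
antipodal pairs: 3

count = 3; pairs: (0,3), (1,4), (2,4)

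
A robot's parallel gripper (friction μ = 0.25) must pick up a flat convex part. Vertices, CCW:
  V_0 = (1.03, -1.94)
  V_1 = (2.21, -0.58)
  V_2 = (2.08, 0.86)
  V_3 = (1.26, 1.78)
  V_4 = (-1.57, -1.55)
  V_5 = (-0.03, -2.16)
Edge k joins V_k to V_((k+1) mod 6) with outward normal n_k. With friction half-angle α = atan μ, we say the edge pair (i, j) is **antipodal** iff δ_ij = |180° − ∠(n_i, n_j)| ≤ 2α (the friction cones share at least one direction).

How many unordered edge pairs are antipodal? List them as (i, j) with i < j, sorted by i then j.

α = atan 0.25 = 14.04°;  2α = 28.07°
n_0 = (+0.7553, -0.6554)
n_1 = (+0.9959, +0.0899)
n_2 = (+0.7465, +0.6654)
n_3 = (-0.7620, +0.6476)
n_4 = (-0.3683, -0.9297)
n_5 = (+0.2032, -0.9791)
  (0,1): δ = 133.90°  ·
  (0,2): δ = 97.34°  ·
  (0,3): δ = 0.59°  ✓
  (0,4): δ = 109.34°  ·
  (0,5): δ = 142.67°  ·
  (1,2): δ = 143.45°  ·
  (1,3): δ = 45.52°  ·
  (1,4): δ = 63.23°  ·
  (1,5): δ = 96.57°  ·
  (2,3): δ = 82.07°  ·
  (2,4): δ = 26.68°  ✓
  (2,5): δ = 60.01°  ·
  (3,4): δ = 71.25°  ·
  (3,5): δ = 37.92°  ·
  (4,5): δ = 146.67°  ·
antipodal pairs: 2

count = 2; pairs: (0,3), (2,4)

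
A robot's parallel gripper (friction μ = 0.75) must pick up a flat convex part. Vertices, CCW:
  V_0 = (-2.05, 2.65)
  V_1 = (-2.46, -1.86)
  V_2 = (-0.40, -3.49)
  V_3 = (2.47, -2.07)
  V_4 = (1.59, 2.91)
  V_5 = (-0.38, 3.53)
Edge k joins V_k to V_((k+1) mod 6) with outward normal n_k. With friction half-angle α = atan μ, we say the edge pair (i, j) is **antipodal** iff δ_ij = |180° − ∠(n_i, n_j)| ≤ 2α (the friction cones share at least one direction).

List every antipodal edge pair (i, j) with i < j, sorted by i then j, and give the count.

α = atan 0.75 = 36.87°;  2α = 73.74°
n_0 = (-0.9959, +0.0905)
n_1 = (-0.6205, -0.7842)
n_2 = (+0.4435, -0.8963)
n_3 = (+0.9847, +0.1740)
n_4 = (+0.3002, +0.9539)
n_5 = (-0.4662, +0.8847)
  (0,1): δ = 123.16°  ·
  (0,2): δ = 58.48°  ✓
  (0,3): δ = 15.22°  ✓
  (0,4): δ = 77.72°  ·
  (0,5): δ = 122.98°  ·
  (1,2): δ = 115.32°  ·
  (1,3): δ = 41.63°  ✓
  (1,4): δ = 20.88°  ✓
  (1,5): δ = 66.14°  ✓
  (2,3): δ = 106.30°  ·
  (2,4): δ = 43.79°  ✓
  (2,5): δ = 1.46°  ✓
  (3,4): δ = 117.49°  ·
  (3,5): δ = 72.23°  ✓
  (4,5): δ = 134.74°  ·
antipodal pairs: 8

count = 8; pairs: (0,2), (0,3), (1,3), (1,4), (1,5), (2,4), (2,5), (3,5)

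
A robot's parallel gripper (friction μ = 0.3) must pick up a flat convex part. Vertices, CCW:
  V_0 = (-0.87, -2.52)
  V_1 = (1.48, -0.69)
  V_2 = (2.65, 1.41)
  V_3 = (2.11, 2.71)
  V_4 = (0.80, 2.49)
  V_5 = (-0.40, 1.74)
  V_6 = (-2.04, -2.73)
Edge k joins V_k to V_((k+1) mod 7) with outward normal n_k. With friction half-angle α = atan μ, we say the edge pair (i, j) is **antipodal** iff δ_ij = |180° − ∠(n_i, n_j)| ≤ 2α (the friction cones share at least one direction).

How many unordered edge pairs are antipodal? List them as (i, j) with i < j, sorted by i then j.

count = 7; pairs: (0,3), (0,4), (0,5), (1,4), (1,5), (3,6), (4,6)

α = atan 0.3 = 16.70°;  2α = 33.40°
n_0 = (+0.6144, -0.7890)
n_1 = (+0.8736, -0.4867)
n_2 = (+0.9235, +0.3836)
n_3 = (-0.1656, +0.9862)
n_4 = (-0.5300, +0.8480)
n_5 = (-0.9388, +0.3444)
n_6 = (+0.1767, -0.9843)
  (0,1): δ = 157.03°  ·
  (0,2): δ = 105.35°  ·
  (0,3): δ = 28.38°  ✓
  (0,4): δ = 5.90°  ✓
  (0,5): δ = 31.94°  ✓
  (0,6): δ = 152.27°  ·
  (1,2): δ = 128.32°  ·
  (1,3): δ = 51.34°  ·
  (1,4): δ = 28.87°  ✓
  (1,5): δ = 8.98°  ✓
  (1,6): δ = 129.30°  ·
  (2,3): δ = 103.02°  ·
  (2,4): δ = 80.55°  ·
  (2,5): δ = 42.70°  ·
  (2,6): δ = 77.62°  ·
  (3,4): δ = 157.53°  ·
  (3,5): δ = 119.68°  ·
  (3,6): δ = 0.64°  ✓
  (4,5): δ = 142.15°  ·
  (4,6): δ = 21.83°  ✓
  (5,6): δ = 59.68°  ·
antipodal pairs: 7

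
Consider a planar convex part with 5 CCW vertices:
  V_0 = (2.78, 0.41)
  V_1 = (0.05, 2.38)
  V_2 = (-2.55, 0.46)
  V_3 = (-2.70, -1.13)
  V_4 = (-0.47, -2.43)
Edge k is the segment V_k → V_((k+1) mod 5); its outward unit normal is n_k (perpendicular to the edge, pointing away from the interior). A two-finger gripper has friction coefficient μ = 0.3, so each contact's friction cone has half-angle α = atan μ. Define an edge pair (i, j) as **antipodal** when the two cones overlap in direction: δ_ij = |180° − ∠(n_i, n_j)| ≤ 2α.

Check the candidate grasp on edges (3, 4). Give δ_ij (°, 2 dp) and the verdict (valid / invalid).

δ = 108.61°, invalid

α = atan 0.3 = 16.70°;  2α = 33.40°
edge 3: e_3 = (+2.23, -1.30);  n_3 = (-0.5036, -0.8639)
edge 4: e_4 = (+3.25, +2.84);  n_4 = (+0.6580, -0.7530)
∠(n_3, n_4) = 71.39°
δ = |180° − 71.39°| = 108.61°
108.61° > 2α = 33.40°  →  invalid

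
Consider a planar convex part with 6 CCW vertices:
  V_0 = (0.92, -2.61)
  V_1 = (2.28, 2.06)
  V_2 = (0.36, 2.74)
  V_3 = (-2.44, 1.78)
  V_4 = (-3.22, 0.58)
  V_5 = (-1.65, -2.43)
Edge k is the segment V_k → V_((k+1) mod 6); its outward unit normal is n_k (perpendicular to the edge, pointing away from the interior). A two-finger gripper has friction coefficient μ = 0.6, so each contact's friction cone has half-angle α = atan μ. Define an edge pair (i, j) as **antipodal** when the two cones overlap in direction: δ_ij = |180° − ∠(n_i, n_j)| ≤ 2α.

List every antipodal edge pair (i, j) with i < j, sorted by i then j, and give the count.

α = atan 0.6 = 30.96°;  2α = 61.93°
n_0 = (+0.9601, -0.2796)
n_1 = (+0.3338, +0.9426)
n_2 = (-0.3243, +0.9459)
n_3 = (-0.8384, +0.5450)
n_4 = (-0.8866, -0.4625)
n_5 = (-0.0699, -0.9976)
  (0,1): δ = 93.27°  ·
  (0,2): δ = 54.84°  ✓
  (0,3): δ = 16.79°  ✓
  (0,4): δ = 43.78°  ✓
  (0,5): δ = 102.23°  ·
  (1,2): δ = 141.57°  ·
  (1,3): δ = 103.52°  ·
  (1,4): δ = 42.95°  ✓
  (1,5): δ = 15.50°  ✓
  (2,3): δ = 141.95°  ·
  (2,4): δ = 81.38°  ·
  (2,5): δ = 22.93°  ✓
  (3,4): δ = 119.43°  ·
  (3,5): δ = 60.98°  ✓
  (4,5): δ = 121.55°  ·
antipodal pairs: 7

count = 7; pairs: (0,2), (0,3), (0,4), (1,4), (1,5), (2,5), (3,5)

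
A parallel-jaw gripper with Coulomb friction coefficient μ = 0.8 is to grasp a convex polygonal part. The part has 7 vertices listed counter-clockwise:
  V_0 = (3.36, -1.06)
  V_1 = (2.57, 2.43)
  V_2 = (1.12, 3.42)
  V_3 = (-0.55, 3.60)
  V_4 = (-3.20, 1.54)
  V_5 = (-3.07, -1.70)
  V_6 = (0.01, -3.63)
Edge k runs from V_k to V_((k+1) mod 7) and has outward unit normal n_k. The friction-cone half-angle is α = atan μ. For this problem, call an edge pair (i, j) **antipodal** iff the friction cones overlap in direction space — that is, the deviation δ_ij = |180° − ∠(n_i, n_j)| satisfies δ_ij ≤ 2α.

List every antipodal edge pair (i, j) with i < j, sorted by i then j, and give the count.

α = atan 0.8 = 38.66°;  2α = 77.32°
n_0 = (+0.9753, +0.2208)
n_1 = (+0.5639, +0.8259)
n_2 = (+0.1072, +0.9942)
n_3 = (-0.6137, +0.7895)
n_4 = (-0.9992, -0.0401)
n_5 = (-0.5310, -0.8474)
n_6 = (+0.6087, -0.7934)
  (0,1): δ = 137.08°  ·
  (0,2): δ = 108.91°  ·
  (0,3): δ = 64.89°  ✓
  (0,4): δ = 10.46°  ✓
  (0,5): δ = 45.17°  ✓
  (0,6): δ = 114.74°  ·
  (1,2): δ = 151.83°  ·
  (1,3): δ = 107.82°  ·
  (1,4): δ = 53.38°  ✓
  (1,5): δ = 2.25°  ✓
  (1,6): δ = 71.82°  ✓
  (2,3): δ = 135.99°  ·
  (2,4): δ = 81.55°  ·
  (2,5): δ = 25.92°  ✓
  (2,6): δ = 43.65°  ✓
  (3,4): δ = 125.56°  ·
  (3,5): δ = 69.93°  ✓
  (3,6): δ = 0.37°  ✓
  (4,5): δ = 124.37°  ·
  (4,6): δ = 54.80°  ✓
  (5,6): δ = 110.43°  ·
antipodal pairs: 11

count = 11; pairs: (0,3), (0,4), (0,5), (1,4), (1,5), (1,6), (2,5), (2,6), (3,5), (3,6), (4,6)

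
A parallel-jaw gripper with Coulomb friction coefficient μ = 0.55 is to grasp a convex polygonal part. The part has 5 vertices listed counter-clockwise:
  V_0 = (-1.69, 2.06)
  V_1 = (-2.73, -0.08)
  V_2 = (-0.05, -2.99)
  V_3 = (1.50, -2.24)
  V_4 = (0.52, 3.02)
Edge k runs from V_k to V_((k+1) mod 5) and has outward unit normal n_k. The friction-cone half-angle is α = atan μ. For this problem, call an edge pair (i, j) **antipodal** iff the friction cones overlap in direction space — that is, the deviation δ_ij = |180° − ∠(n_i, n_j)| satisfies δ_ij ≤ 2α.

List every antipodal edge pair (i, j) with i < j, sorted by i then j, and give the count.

count = 4; pairs: (0,2), (0,3), (1,3), (2,4)

α = atan 0.55 = 28.81°;  2α = 57.62°
n_0 = (-0.8994, +0.4371)
n_1 = (-0.7356, -0.6774)
n_2 = (+0.4356, -0.9002)
n_3 = (+0.9831, +0.1832)
n_4 = (-0.3984, +0.9172)
  (0,1): δ = 111.44°  ·
  (0,2): δ = 38.26°  ✓
  (0,3): δ = 36.47°  ✓
  (0,4): δ = 139.40°  ·
  (1,2): δ = 106.82°  ·
  (1,3): δ = 32.09°  ✓
  (1,4): δ = 70.84°  ·
  (2,3): δ = 105.27°  ·
  (2,4): δ = 2.34°  ✓
  (3,4): δ = 77.07°  ·
antipodal pairs: 4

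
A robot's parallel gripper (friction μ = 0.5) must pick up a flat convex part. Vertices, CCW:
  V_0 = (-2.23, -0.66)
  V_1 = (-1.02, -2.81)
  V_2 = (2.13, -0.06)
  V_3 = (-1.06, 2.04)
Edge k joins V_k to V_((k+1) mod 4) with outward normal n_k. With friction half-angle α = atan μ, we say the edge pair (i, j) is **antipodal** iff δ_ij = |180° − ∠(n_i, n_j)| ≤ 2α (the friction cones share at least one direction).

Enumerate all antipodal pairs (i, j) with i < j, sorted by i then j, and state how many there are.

count = 2; pairs: (0,2), (1,3)

α = atan 0.5 = 26.57°;  2α = 53.13°
n_0 = (-0.8715, -0.4905)
n_1 = (+0.6577, -0.7533)
n_2 = (+0.5499, +0.8353)
n_3 = (-0.9176, +0.3976)
  (0,1): δ = 78.25°  ·
  (0,2): δ = 27.27°  ✓
  (0,3): δ = 127.20°  ·
  (1,2): δ = 74.48°  ·
  (1,3): δ = 25.45°  ✓
  (2,3): δ = 80.07°  ·
antipodal pairs: 2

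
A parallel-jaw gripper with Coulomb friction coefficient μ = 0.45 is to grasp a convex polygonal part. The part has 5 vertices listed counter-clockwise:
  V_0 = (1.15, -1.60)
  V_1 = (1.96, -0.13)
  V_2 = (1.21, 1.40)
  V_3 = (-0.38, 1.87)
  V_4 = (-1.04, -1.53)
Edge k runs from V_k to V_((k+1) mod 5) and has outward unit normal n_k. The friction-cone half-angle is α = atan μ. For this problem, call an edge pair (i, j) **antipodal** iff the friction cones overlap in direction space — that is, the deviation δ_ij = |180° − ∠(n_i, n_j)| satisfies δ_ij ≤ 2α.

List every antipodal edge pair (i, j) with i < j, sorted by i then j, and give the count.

count = 3; pairs: (0,3), (1,3), (2,4)

α = atan 0.45 = 24.23°;  2α = 48.46°
n_0 = (+0.8758, -0.4826)
n_1 = (+0.8979, +0.4402)
n_2 = (+0.2835, +0.9590)
n_3 = (-0.9817, +0.1906)
n_4 = (-0.0319, -0.9995)
  (0,1): δ = 125.03°  ·
  (0,2): δ = 77.61°  ·
  (0,3): δ = 17.87°  ✓
  (0,4): δ = 117.02°  ·
  (1,2): δ = 132.58°  ·
  (1,3): δ = 37.10°  ✓
  (1,4): δ = 62.06°  ·
  (2,3): δ = 84.52°  ·
  (2,4): δ = 14.64°  ✓
  (3,4): δ = 80.85°  ·
antipodal pairs: 3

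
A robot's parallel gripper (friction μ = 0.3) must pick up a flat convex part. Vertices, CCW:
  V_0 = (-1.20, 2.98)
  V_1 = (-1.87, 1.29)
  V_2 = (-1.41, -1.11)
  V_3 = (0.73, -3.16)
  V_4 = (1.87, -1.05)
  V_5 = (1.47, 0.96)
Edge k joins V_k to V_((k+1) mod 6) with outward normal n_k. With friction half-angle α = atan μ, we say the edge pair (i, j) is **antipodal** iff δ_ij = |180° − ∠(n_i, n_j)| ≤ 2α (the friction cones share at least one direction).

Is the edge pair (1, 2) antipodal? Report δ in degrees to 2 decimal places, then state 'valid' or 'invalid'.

δ = 144.62°, invalid

α = atan 0.3 = 16.70°;  2α = 33.40°
edge 1: e_1 = (+0.46, -2.40);  n_1 = (-0.9821, -0.1882)
edge 2: e_2 = (+2.14, -2.05);  n_2 = (-0.6918, -0.7221)
∠(n_1, n_2) = 35.38°
δ = |180° − 35.38°| = 144.62°
144.62° > 2α = 33.40°  →  invalid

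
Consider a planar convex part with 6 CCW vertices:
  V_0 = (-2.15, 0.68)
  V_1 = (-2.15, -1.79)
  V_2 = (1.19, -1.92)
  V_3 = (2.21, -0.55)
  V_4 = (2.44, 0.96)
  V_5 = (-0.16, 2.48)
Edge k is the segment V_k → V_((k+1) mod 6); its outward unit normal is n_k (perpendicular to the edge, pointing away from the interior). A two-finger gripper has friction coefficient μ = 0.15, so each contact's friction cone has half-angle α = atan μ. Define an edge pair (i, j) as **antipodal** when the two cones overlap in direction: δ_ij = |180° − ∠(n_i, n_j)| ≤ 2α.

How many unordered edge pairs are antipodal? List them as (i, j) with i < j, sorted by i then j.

α = atan 0.15 = 8.53°;  2α = 17.06°
n_0 = (-1.0000, -0.0000)
n_1 = (-0.0389, -0.9992)
n_2 = (+0.8021, -0.5972)
n_3 = (+0.9886, -0.1506)
n_4 = (+0.5047, +0.8633)
n_5 = (-0.6708, +0.7416)
  (0,1): δ = 92.23°  ·
  (0,2): δ = 36.67°  ·
  (0,3): δ = 8.66°  ✓
  (0,4): δ = 59.69°  ·
  (0,5): δ = 132.13°  ·
  (1,2): δ = 124.44°  ·
  (1,3): δ = 96.43°  ·
  (1,4): δ = 28.08°  ·
  (1,5): δ = 44.36°  ·
  (2,3): δ = 151.99°  ·
  (2,4): δ = 83.64°  ·
  (2,5): δ = 11.20°  ✓
  (3,4): δ = 111.65°  ·
  (3,5): δ = 39.21°  ·
  (4,5): δ = 107.56°  ·
antipodal pairs: 2

count = 2; pairs: (0,3), (2,5)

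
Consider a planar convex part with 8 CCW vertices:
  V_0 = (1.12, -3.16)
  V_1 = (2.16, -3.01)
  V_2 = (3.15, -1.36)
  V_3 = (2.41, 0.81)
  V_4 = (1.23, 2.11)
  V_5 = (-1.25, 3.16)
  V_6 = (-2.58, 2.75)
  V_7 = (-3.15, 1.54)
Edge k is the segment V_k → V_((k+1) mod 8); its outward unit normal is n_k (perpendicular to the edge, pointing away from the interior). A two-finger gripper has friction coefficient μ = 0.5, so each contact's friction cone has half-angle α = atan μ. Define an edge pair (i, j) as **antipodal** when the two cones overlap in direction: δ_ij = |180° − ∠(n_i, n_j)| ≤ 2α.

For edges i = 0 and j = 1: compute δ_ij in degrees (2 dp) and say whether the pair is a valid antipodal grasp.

δ = 129.17°, invalid

α = atan 0.5 = 26.57°;  2α = 53.13°
edge 0: e_0 = (+1.04, +0.15);  n_0 = (+0.1428, -0.9898)
edge 1: e_1 = (+0.99, +1.65);  n_1 = (+0.8575, -0.5145)
∠(n_0, n_1) = 50.83°
δ = |180° − 50.83°| = 129.17°
129.17° > 2α = 53.13°  →  invalid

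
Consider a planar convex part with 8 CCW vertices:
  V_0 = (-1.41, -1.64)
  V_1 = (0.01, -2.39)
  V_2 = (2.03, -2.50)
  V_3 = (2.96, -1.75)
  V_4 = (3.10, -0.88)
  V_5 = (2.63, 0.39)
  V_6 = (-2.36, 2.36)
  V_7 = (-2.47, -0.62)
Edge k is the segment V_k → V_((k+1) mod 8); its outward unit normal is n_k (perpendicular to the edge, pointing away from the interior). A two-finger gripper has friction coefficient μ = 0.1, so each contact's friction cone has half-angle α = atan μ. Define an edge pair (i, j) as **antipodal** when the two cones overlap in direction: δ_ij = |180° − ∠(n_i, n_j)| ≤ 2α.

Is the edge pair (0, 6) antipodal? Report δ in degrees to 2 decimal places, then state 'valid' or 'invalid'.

δ = 115.73°, invalid

α = atan 0.1 = 5.71°;  2α = 11.42°
edge 0: e_0 = (+1.42, -0.75);  n_0 = (-0.4670, -0.8842)
edge 6: e_6 = (-0.11, -2.98);  n_6 = (-0.9993, +0.0369)
∠(n_0, n_6) = 64.27°
δ = |180° − 64.27°| = 115.73°
115.73° > 2α = 11.42°  →  invalid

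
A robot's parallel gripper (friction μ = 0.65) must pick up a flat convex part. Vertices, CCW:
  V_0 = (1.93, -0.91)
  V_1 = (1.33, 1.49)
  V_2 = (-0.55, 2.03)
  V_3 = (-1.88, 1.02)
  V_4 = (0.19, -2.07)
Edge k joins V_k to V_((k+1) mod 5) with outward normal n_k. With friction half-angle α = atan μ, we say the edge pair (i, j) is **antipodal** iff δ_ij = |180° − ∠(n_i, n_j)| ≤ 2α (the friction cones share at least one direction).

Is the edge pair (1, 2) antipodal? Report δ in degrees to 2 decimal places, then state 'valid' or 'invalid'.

δ = 126.76°, invalid

α = atan 0.65 = 33.02°;  2α = 66.05°
edge 1: e_1 = (-1.88, +0.54);  n_1 = (+0.2761, +0.9611)
edge 2: e_2 = (-1.33, -1.01);  n_2 = (-0.6048, +0.7964)
∠(n_1, n_2) = 53.24°
δ = |180° − 53.24°| = 126.76°
126.76° > 2α = 66.05°  →  invalid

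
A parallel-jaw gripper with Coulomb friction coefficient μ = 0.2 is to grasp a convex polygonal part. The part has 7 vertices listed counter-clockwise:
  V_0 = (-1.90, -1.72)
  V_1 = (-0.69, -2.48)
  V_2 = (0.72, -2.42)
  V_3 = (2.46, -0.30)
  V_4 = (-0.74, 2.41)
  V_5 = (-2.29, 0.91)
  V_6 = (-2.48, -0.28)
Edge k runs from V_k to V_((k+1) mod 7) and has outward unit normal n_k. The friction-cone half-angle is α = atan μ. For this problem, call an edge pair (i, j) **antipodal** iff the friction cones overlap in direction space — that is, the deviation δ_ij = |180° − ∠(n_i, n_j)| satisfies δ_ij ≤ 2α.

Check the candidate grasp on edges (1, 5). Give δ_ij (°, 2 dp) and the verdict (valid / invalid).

α = atan 0.2 = 11.31°;  2α = 22.62°
edge 1: e_1 = (+1.41, +0.06);  n_1 = (+0.0425, -0.9991)
edge 5: e_5 = (-0.19, -1.19);  n_5 = (-0.9875, +0.1577)
∠(n_1, n_5) = 101.51°
δ = |180° − 101.51°| = 78.49°
78.49° > 2α = 22.62°  →  invalid

δ = 78.49°, invalid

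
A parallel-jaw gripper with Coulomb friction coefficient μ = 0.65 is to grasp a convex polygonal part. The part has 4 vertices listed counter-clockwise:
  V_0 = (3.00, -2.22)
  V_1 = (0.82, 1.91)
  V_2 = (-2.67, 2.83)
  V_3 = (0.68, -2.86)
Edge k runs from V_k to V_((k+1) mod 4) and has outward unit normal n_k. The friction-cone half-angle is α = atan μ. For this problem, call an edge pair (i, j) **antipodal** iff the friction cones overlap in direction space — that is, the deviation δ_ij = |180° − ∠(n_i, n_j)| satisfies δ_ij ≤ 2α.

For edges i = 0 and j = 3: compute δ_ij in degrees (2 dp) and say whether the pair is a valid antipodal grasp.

δ = 77.60°, invalid

α = atan 0.65 = 33.02°;  2α = 66.05°
edge 0: e_0 = (-2.18, +4.13);  n_0 = (+0.8844, +0.4668)
edge 3: e_3 = (+2.32, +0.64);  n_3 = (+0.2659, -0.9640)
∠(n_0, n_3) = 102.40°
δ = |180° − 102.40°| = 77.60°
77.60° > 2α = 66.05°  →  invalid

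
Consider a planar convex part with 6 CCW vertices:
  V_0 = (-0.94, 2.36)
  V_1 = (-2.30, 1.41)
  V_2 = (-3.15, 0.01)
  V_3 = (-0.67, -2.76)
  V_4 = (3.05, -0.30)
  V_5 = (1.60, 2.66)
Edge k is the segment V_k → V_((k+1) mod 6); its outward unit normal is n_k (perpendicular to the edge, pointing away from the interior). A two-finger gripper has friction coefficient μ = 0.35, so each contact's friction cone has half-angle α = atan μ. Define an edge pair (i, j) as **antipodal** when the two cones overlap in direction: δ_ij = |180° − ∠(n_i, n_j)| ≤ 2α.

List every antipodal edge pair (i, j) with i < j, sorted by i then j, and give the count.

count = 4; pairs: (0,3), (1,3), (2,4), (3,5)

α = atan 0.35 = 19.29°;  2α = 38.58°
n_0 = (-0.5727, +0.8198)
n_1 = (-0.8548, +0.5190)
n_2 = (-0.7450, -0.6670)
n_3 = (+0.5516, -0.8341)
n_4 = (+0.8980, +0.4399)
n_5 = (-0.1173, +0.9931)
  (0,1): δ = 156.20°  ·
  (0,2): δ = 83.10°  ·
  (0,3): δ = 1.46°  ✓
  (0,4): δ = 81.16°  ·
  (0,5): δ = 151.80°  ·
  (1,2): δ = 106.90°  ·
  (1,3): δ = 25.26°  ✓
  (1,4): δ = 57.36°  ·
  (1,5): δ = 128.00°  ·
  (2,3): δ = 98.36°  ·
  (2,4): δ = 15.74°  ✓
  (2,5): δ = 54.90°  ·
  (3,4): δ = 97.38°  ·
  (3,5): δ = 26.74°  ✓
  (4,5): δ = 109.36°  ·
antipodal pairs: 4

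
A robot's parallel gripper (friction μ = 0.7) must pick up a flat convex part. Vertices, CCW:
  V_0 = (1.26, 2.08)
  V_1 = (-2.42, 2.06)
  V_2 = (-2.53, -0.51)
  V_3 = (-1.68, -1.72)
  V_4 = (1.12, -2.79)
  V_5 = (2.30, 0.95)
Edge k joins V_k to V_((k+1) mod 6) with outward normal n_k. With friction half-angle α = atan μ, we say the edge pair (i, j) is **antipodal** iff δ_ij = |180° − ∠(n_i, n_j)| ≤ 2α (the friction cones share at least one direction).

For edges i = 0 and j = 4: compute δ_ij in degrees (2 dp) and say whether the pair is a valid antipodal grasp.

α = atan 0.7 = 34.99°;  2α = 69.98°
edge 0: e_0 = (-3.68, -0.02);  n_0 = (-0.0054, +1.0000)
edge 4: e_4 = (+1.18, +3.74);  n_4 = (+0.9537, -0.3009)
∠(n_0, n_4) = 107.82°
δ = |180° − 107.82°| = 72.18°
72.18° > 2α = 69.98°  →  invalid

δ = 72.18°, invalid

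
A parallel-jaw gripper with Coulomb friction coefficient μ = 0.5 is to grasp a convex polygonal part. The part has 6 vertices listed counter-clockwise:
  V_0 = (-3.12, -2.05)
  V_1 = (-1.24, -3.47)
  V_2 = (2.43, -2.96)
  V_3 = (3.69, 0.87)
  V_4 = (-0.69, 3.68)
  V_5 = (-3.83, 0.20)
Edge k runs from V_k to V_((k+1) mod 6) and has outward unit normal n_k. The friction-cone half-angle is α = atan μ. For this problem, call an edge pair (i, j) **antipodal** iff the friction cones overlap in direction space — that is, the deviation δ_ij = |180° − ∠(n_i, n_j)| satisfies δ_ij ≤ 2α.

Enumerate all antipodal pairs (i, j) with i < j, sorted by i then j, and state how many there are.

count = 6; pairs: (0,3), (1,3), (1,4), (2,4), (2,5), (3,5)

α = atan 0.5 = 26.57°;  2α = 53.13°
n_0 = (-0.6027, -0.7980)
n_1 = (+0.1376, -0.9905)
n_2 = (+0.9499, -0.3125)
n_3 = (+0.5400, +0.8417)
n_4 = (-0.7424, +0.6699)
n_5 = (-0.9536, -0.3009)
  (0,1): δ = 135.02°  ·
  (0,2): δ = 71.15°  ·
  (0,3): δ = 4.38°  ✓
  (0,4): δ = 85.00°  ·
  (0,5): δ = 144.58°  ·
  (1,2): δ = 116.12°  ·
  (1,3): δ = 40.59°  ✓
  (1,4): δ = 40.03°  ✓
  (1,5): δ = 99.60°  ·
  (2,3): δ = 104.47°  ·
  (2,4): δ = 23.85°  ✓
  (2,5): δ = 35.72°  ✓
  (3,4): δ = 99.38°  ·
  (3,5): δ = 39.80°  ✓
  (4,5): δ = 120.43°  ·
antipodal pairs: 6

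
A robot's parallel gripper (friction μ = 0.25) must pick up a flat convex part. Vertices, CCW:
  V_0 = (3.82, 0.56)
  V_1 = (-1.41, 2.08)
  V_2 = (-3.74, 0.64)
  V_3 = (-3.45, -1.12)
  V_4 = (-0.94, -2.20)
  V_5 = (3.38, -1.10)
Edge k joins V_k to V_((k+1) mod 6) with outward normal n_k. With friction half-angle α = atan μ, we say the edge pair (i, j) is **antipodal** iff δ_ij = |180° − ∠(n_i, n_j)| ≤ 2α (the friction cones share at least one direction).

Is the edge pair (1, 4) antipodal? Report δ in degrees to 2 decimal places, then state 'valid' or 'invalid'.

α = atan 0.25 = 14.04°;  2α = 28.07°
edge 1: e_1 = (-2.33, -1.44);  n_1 = (-0.5257, +0.8507)
edge 4: e_4 = (+4.32, +1.10);  n_4 = (+0.2468, -0.9691)
∠(n_1, n_4) = 162.57°
δ = |180° − 162.57°| = 17.43°
17.43° ≤ 2α = 28.07°  →  valid

δ = 17.43°, valid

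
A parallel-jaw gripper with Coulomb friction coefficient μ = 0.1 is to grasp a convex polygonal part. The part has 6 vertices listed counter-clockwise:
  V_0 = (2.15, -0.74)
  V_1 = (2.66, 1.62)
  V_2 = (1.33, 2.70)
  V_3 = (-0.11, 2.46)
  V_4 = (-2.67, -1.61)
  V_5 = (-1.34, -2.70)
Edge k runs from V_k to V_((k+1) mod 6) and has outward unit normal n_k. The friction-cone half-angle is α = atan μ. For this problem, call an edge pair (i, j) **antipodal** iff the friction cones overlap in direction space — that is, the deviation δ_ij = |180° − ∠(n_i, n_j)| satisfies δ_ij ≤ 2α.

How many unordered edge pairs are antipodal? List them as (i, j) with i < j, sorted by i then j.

α = atan 0.1 = 5.71°;  2α = 11.42°
n_0 = (+0.9774, -0.2112)
n_1 = (+0.6304, +0.7763)
n_2 = (-0.1644, +0.9864)
n_3 = (-0.8465, +0.5324)
n_4 = (-0.6339, -0.7734)
n_5 = (+0.4897, -0.8719)
  (0,1): δ = 116.88°  ·
  (0,2): δ = 68.34°  ·
  (0,3): δ = 19.98°  ·
  (0,4): δ = 62.86°  ·
  (0,5): δ = 131.51°  ·
  (1,2): δ = 131.46°  ·
  (1,3): δ = 83.09°  ·
  (1,4): δ = 0.26°  ✓
  (1,5): δ = 68.40°  ·
  (2,3): δ = 131.63°  ·
  (2,4): δ = 48.80°  ·
  (2,5): δ = 19.86°  ·
  (3,4): δ = 97.17°  ·
  (3,5): δ = 28.51°  ·
  (4,5): δ = 111.34°  ·
antipodal pairs: 1

count = 1; pairs: (1,4)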